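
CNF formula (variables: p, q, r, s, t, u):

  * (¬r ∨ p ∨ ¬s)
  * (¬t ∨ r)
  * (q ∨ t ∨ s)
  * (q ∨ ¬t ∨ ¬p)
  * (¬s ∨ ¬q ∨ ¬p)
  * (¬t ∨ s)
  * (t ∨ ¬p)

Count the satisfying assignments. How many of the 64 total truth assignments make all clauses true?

8

Split on t, then p.
  t=1, p=1: a clause becomes empty — 0.
  t=1, p=0: a clause becomes empty — 0.
  t=0, p=1: a clause becomes empty — 0.
  t=0, p=0: u free; 4 ways for (q,r,s) × 2^1 = 8.
Total: 0 + 0 + 0 + 8 = 8.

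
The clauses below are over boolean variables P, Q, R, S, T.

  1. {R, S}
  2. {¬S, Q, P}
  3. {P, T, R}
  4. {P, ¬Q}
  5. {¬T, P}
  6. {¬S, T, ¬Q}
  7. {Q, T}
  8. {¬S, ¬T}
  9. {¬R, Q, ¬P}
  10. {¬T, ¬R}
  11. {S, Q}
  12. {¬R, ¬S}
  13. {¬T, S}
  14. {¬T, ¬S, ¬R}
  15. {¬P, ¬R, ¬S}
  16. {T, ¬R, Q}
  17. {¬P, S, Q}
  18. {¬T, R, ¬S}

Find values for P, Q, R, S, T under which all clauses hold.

Set P = True and propagate.
Set Q = True and propagate.
Set R = True and propagate.
  then T is forced to False.
  then S is forced to False.
Every clause has at least one true literal under this assignment.

P=True  Q=True  R=True  S=False  T=False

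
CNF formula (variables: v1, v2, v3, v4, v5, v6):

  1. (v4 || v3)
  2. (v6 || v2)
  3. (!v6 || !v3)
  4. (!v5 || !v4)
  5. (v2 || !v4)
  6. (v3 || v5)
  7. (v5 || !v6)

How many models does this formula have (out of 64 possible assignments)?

6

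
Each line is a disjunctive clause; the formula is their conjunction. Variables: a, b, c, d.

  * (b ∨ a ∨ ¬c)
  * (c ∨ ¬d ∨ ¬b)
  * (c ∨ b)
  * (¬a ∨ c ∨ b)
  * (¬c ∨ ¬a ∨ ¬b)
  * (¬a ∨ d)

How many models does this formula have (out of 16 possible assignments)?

4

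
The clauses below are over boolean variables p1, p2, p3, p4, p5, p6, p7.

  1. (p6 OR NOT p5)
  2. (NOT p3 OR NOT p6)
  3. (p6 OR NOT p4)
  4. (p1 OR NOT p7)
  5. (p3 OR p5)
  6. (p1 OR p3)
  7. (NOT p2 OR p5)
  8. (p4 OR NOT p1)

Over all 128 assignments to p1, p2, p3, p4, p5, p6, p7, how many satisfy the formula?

The models are:
  p1=F p2=F p3=T p4=F p5=F p6=F p7=F
  p1=T p2=F p3=F p4=T p5=T p6=T p7=F
  p1=T p2=F p3=F p4=T p5=T p6=T p7=T
  p1=T p2=T p3=F p4=T p5=T p6=T p7=F
  p1=T p2=T p3=F p4=T p5=T p6=T p7=T
That's 5 in total.

5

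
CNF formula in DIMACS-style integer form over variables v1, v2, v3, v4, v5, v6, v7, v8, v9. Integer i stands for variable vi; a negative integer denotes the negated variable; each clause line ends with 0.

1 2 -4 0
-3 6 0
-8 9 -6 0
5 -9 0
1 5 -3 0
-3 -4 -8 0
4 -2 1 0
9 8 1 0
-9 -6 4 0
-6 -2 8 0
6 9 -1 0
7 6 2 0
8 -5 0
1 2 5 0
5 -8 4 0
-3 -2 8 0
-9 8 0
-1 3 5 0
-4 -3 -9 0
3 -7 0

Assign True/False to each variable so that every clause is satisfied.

Set v1 = False and propagate.
Branch on v2: take v2 = True.
  then v4 is forced to True.
The remaining clauses are satisfied by v3 = False, v5 = True, v6 = False, v7 = False, v8 = True, v9 = False.
Every clause has at least one true literal under this assignment.

v1 = F, v2 = T, v3 = F, v4 = T, v5 = T, v6 = F, v7 = F, v8 = T, v9 = F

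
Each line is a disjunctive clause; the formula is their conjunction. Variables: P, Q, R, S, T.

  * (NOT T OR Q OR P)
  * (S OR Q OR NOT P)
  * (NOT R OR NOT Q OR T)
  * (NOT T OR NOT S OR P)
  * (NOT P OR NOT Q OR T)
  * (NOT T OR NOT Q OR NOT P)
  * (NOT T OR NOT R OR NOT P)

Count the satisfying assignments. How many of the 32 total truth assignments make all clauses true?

11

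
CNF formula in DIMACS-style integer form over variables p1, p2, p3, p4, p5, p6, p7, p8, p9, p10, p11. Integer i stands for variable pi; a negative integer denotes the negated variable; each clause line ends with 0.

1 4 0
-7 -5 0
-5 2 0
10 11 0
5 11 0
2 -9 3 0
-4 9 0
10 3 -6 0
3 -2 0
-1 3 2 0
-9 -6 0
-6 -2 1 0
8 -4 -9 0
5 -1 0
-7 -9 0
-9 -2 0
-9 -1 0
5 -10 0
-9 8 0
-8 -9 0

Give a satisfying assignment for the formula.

p3 occurs only positively in the remaining clauses — set p3 = True.
p7 occurs only negated in the remaining clauses — set p7 = False.
Set p1 = True and propagate.
  then p5 is forced to True.
  then p2 is forced to True.
  then p9 is forced to False.
  then p4 is forced to False.
The remaining clauses are satisfied by p6 = True, p8 = True, p10 = True, p11 = True.
Every clause has at least one true literal under this assignment.

p1 = True, p2 = True, p3 = True, p4 = False, p5 = True, p6 = True, p7 = False, p8 = True, p9 = False, p10 = True, p11 = True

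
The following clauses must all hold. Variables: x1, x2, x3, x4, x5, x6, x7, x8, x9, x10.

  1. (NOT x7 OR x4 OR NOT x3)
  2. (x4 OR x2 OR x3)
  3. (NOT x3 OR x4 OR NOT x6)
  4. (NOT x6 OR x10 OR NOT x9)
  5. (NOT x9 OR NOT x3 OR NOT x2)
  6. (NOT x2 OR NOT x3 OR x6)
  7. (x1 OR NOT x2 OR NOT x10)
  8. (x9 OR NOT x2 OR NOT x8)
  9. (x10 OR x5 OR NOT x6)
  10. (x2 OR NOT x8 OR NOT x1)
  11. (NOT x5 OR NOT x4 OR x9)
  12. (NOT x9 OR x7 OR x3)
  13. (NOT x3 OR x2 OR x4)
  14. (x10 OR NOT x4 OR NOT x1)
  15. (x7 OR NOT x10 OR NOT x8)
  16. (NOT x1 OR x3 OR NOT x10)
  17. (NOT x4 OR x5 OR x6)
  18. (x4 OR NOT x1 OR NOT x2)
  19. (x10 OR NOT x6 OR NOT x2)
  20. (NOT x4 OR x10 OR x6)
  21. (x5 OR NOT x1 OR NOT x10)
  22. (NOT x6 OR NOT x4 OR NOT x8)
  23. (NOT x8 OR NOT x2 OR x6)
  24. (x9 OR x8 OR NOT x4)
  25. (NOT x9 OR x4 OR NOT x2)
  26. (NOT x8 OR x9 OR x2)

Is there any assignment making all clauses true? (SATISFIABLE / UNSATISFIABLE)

Try x1 = True.
For the remaining variables, x2 = False, x3 = True, x4 = True, x5 = True, x6 = True, x7 = True, x8 = False, x9 = True, x10 = True works.
So x1=True, x2=False, x3=True, x4=True, x5=True, x6=True, x7=True, x8=False, x9=True, x10=True is a satisfying assignment.

SATISFIABLE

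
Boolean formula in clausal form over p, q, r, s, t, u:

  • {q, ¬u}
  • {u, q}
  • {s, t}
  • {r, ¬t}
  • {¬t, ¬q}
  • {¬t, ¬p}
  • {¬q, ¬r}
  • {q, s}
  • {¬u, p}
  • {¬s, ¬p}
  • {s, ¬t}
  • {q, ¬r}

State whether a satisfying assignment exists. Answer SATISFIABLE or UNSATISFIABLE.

SATISFIABLE

Set p = False and propagate.
  then u is forced to False.
  then q is forced to True.
  then t is forced to False.
  then s is forced to True.
  then r is forced to False.
Every clause has at least one true literal under this assignment.
So p = 0, q = 1, r = 0, s = 1, t = 0, u = 0 is a satisfying assignment.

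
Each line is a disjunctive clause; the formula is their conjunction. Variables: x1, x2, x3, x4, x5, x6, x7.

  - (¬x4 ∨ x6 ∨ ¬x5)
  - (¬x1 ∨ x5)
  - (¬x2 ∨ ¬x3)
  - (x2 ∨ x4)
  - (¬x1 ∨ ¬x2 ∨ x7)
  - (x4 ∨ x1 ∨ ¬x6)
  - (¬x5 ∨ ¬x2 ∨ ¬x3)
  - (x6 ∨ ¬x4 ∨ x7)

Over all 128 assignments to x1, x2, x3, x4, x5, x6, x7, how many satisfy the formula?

26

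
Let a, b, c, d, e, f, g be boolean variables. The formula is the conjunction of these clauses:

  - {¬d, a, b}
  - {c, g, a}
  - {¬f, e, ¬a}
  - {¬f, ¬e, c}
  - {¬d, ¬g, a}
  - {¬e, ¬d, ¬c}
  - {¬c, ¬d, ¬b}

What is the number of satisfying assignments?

52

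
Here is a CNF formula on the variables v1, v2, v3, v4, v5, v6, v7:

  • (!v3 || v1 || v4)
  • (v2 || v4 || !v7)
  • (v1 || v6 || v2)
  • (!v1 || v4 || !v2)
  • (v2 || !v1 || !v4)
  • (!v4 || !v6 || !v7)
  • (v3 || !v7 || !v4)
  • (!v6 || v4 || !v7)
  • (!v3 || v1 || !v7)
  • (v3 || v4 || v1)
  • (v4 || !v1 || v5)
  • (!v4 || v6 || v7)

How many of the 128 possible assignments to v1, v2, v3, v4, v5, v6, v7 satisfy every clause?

18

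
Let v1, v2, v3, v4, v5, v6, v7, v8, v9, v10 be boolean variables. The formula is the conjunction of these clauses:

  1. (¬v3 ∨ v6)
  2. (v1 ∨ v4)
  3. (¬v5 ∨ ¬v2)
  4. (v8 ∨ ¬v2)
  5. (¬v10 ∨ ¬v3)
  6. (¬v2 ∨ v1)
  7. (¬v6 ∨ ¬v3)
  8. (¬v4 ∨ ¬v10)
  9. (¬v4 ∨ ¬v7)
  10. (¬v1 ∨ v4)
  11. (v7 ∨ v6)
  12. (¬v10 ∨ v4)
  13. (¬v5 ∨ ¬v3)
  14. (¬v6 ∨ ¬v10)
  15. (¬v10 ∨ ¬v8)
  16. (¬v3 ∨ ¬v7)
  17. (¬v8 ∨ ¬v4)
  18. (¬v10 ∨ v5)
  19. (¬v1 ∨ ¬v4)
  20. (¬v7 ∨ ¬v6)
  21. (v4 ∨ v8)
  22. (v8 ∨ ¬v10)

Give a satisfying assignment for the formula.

v1 = F, v2 = F, v3 = F, v4 = T, v5 = F, v6 = T, v7 = F, v8 = F, v9 = F, v10 = F

v2 occurs only negated in the remaining clauses — set v2 = False.
v3 occurs only negated in the remaining clauses — set v3 = False.
Try v1 = False.
  then v4 is forced to True.
  then v10 is forced to False.
  then v7 is forced to False.
  then v6 is forced to True.
  then v8 is forced to False.
v5, v9 are now unconstrained; take v5 = False, v9 = False.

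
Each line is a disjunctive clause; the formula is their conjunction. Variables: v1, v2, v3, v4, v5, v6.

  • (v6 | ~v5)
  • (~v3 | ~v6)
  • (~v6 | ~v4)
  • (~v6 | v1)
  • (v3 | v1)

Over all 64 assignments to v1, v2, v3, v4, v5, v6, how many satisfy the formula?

16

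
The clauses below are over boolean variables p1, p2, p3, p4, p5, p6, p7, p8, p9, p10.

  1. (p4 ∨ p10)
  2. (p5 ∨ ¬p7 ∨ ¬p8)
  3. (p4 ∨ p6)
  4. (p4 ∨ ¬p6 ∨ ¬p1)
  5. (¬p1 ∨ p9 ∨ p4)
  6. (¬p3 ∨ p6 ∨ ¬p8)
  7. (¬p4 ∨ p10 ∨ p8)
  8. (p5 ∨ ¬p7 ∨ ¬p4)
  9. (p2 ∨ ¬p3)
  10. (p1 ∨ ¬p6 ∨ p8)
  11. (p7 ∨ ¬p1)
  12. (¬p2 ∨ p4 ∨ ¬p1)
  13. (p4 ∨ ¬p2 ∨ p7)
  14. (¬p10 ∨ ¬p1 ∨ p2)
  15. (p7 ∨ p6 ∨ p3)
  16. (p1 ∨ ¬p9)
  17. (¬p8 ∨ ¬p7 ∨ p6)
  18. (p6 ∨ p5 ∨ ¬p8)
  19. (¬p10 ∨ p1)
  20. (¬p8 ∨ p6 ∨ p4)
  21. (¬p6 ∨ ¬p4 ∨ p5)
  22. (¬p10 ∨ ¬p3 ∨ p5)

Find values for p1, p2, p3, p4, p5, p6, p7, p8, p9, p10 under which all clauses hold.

p1=T, p2=T, p3=T, p4=T, p5=T, p6=T, p7=T, p8=T, p9=T, p10=T

Check each clause:
  1. (p10 ∨ p4) — p10 is true.
  2. (¬p7 ∨ p5 ∨ ¬p8) — p5 is true.
  3. (p4 ∨ p6) — p4 is true.
  4. (p4 ∨ ¬p6 ∨ ¬p1) — p4 is true.
  5. (p4 ∨ p9 ∨ ¬p1) — p9 is true.
  6. (p6 ∨ ¬p8 ∨ ¬p3) — p6 is true.
  7. (p10 ∨ p8 ∨ ¬p4) — p8 is true.
  8. (¬p7 ∨ p5 ∨ ¬p4) — p5 is true.
  9. (p2 ∨ ¬p3) — p2 is true.
  10. (p8 ∨ p1 ∨ ¬p6) — p8 is true.
  11. (¬p1 ∨ p7) — p7 is true.
  12. (¬p1 ∨ ¬p2 ∨ p4) — p4 is true.
  13. (p7 ∨ p4 ∨ ¬p2) — p4 is true.
  14. (¬p1 ∨ p2 ∨ ¬p10) — p2 is true.
  15. (p7 ∨ p3 ∨ p6) — p3 is true.
  16. (¬p9 ∨ p1) — p1 is true.
  17. (p6 ∨ ¬p7 ∨ ¬p8) — p6 is true.
  18. (p5 ∨ ¬p8 ∨ p6) — p5 is true.
  19. (p1 ∨ ¬p10) — p1 is true.
  20. (¬p8 ∨ p4 ∨ p6) — p4 is true.
  21. (¬p4 ∨ p5 ∨ ¬p6) — p5 is true.
  22. (¬p3 ∨ p5 ∨ ¬p10) — p5 is true.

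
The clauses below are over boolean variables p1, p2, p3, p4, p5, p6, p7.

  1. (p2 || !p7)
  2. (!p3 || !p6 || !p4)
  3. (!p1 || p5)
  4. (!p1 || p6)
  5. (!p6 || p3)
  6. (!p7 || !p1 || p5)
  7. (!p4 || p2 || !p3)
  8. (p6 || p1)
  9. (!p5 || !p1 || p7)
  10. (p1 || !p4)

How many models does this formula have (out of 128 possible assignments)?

The models are:
  p1=F p2=F p3=T p4=F p5=F p6=T p7=F
  p1=F p2=F p3=T p4=F p5=T p6=T p7=F
  p1=F p2=T p3=T p4=F p5=F p6=T p7=F
  p1=F p2=T p3=T p4=F p5=F p6=T p7=T
  p1=F p2=T p3=T p4=F p5=T p6=T p7=F
  p1=F p2=T p3=T p4=F p5=T p6=T p7=T
  p1=T p2=T p3=T p4=F p5=T p6=T p7=T
Count: 7.

7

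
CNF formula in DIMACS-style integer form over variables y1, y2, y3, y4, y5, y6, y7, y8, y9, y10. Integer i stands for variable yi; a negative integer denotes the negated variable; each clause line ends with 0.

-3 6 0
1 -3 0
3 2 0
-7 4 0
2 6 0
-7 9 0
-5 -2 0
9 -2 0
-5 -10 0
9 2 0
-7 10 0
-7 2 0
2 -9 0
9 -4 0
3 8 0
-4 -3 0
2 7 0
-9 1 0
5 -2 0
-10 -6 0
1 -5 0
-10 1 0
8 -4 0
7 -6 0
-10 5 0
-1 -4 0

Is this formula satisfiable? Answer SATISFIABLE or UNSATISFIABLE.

UNSATISFIABLE

y2 = True:
  propagation gives y5=False; an empty clause results — contradiction.
y2 = False:
  propagation gives y3=True, y6=True, y1=True, y9=True; an empty clause results — contradiction.
Every branch closes, so no satisfying assignment exists.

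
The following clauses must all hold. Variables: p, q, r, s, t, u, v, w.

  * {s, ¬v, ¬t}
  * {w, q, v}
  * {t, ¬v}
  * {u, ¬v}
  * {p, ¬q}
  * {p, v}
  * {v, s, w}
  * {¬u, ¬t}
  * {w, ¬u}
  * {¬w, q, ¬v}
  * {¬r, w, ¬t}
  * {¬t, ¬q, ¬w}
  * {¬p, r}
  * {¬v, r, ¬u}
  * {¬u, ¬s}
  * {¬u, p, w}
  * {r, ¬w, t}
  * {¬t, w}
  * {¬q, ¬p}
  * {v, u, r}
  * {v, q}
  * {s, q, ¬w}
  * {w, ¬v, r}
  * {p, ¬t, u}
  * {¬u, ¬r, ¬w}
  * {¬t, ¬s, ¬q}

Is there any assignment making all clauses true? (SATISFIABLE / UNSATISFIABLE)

UNSATISFIABLE

w = True:
  v = True:
    propagation gives t=True, s=True, u=True; an empty clause results — contradiction.
  v = False:
    propagation gives p=True, r=True, q=False; an empty clause results — contradiction.
w = False:
  propagation gives u=False, v=False, q=True, p=True; an empty clause results — contradiction.
Every branch closes, so no satisfying assignment exists.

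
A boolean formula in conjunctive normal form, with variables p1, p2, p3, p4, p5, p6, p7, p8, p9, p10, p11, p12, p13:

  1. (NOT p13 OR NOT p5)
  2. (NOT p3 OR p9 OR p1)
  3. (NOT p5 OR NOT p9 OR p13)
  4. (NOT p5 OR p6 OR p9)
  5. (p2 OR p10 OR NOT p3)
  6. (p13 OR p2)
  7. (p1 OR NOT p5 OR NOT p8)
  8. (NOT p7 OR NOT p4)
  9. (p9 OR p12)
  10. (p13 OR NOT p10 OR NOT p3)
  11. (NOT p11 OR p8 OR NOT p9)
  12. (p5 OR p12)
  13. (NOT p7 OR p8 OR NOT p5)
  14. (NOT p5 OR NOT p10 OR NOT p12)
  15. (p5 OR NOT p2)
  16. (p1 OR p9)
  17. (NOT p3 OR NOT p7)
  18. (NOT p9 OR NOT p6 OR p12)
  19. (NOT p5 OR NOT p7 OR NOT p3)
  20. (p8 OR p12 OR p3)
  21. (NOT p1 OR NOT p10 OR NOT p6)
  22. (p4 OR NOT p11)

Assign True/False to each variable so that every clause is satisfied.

p1=T, p2=T, p3=T, p4=T, p5=T, p6=T, p7=F, p8=F, p9=F, p10=F, p11=F, p12=T, p13=F

Check each clause:
  1. (NOT p5 OR NOT p13) — NOT p13 is true.
  2. (p9 OR NOT p3 OR p1) — p1 is true.
  3. (p13 OR NOT p5 OR NOT p9) — NOT p9 is true.
  4. (p9 OR NOT p5 OR p6) — p6 is true.
  5. (p10 OR NOT p3 OR p2) — p2 is true.
  6. (p2 OR p13) — p2 is true.
  7. (p1 OR NOT p5 OR NOT p8) — NOT p8 is true.
  8. (NOT p7 OR NOT p4) — NOT p7 is true.
  9. (p12 OR p9) — p12 is true.
  10. (NOT p3 OR p13 OR NOT p10) — NOT p10 is true.
  11. (NOT p9 OR p8 OR NOT p11) — NOT p11 is true.
  12. (p12 OR p5) — p12 is true.
  13. (NOT p7 OR p8 OR NOT p5) — NOT p7 is true.
  14. (NOT p10 OR NOT p12 OR NOT p5) — NOT p10 is true.
  15. (p5 OR NOT p2) — p5 is true.
  16. (p1 OR p9) — p1 is true.
  17. (NOT p7 OR NOT p3) — NOT p7 is true.
  18. (NOT p6 OR NOT p9 OR p12) — p12 is true.
  19. (NOT p5 OR NOT p3 OR NOT p7) — NOT p7 is true.
  20. (p3 OR p12 OR p8) — p3 is true.
  21. (NOT p1 OR NOT p6 OR NOT p10) — NOT p10 is true.
  22. (p4 OR NOT p11) — p4 is true.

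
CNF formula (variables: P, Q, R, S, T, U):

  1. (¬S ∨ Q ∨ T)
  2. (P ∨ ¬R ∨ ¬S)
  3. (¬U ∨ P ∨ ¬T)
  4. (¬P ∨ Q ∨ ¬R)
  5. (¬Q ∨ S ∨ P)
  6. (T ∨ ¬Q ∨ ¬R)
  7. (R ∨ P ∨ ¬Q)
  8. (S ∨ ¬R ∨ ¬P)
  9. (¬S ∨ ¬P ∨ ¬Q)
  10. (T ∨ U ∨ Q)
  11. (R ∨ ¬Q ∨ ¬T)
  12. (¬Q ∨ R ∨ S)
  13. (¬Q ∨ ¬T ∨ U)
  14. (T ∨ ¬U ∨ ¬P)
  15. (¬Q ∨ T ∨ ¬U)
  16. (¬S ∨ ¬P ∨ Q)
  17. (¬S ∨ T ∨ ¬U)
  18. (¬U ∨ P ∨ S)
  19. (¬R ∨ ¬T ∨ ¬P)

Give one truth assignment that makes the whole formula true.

P=F, Q=F, R=F, S=T, T=T, U=F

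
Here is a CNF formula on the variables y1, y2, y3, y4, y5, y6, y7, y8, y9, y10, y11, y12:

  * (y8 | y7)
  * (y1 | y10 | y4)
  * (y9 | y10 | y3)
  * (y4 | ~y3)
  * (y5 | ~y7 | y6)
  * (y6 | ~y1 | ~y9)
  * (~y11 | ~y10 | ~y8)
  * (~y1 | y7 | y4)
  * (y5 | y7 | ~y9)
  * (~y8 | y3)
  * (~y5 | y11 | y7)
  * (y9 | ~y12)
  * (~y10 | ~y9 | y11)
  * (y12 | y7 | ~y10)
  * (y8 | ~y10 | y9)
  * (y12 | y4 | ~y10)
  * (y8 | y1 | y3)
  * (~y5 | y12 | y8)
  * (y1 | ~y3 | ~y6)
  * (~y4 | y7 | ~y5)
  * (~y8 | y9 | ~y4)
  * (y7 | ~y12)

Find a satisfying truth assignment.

y1=1  y2=1  y3=1  y4=1  y5=1  y6=1  y7=1  y8=0  y9=1  y10=1  y11=1  y12=1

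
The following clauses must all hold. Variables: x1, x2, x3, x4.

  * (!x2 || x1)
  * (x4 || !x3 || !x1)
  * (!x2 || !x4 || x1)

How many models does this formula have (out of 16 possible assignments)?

10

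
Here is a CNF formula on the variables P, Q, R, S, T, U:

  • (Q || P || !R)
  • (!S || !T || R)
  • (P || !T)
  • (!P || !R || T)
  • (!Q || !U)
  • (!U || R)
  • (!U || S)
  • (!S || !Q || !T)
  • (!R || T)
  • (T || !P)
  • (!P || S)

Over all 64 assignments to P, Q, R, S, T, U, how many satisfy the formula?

6

The models are:
  P=0 Q=0 R=0 S=0 T=0 U=0
  P=0 Q=0 R=0 S=1 T=0 U=0
  P=0 Q=1 R=0 S=0 T=0 U=0
  P=0 Q=1 R=0 S=1 T=0 U=0
  P=1 Q=0 R=1 S=1 T=1 U=0
  P=1 Q=0 R=1 S=1 T=1 U=1
Count: 6.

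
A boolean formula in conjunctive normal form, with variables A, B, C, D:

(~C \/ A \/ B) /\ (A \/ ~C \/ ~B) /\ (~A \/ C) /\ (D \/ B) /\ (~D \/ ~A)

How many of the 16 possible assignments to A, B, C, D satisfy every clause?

4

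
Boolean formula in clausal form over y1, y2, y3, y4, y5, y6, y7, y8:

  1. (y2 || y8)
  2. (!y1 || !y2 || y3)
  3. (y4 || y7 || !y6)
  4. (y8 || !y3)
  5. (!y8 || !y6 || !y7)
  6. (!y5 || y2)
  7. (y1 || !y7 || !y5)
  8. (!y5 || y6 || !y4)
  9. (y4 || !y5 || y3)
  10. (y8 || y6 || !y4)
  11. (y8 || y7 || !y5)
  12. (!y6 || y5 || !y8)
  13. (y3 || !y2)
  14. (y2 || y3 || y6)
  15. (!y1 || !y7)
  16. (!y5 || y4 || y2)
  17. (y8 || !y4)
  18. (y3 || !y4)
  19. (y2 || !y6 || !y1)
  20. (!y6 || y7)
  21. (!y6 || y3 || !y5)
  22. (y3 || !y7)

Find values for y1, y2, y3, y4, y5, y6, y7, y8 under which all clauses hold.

y1=F  y2=T  y3=T  y4=F  y5=T  y6=F  y7=F  y8=T

Try y1 = False.
The remaining clauses are satisfied by y2 = True, y3 = True, y4 = False, y5 = True, y6 = False, y7 = False, y8 = True.
Check each clause:
  1. (y8 || y2) — y8 is true.
  2. (!y2 || !y1 || y3) — y3 is true.
  3. (!y6 || y7 || y4) — !y6 is true.
  4. (!y3 || y8) — y8 is true.
  5. (!y7 || !y6 || !y8) — !y7 is true.
  6. (y2 || !y5) — y2 is true.
  7. (!y5 || !y7 || y1) — !y7 is true.
  8. (y6 || !y5 || !y4) — !y4 is true.
  9. (!y5 || y3 || y4) — y3 is true.
  10. (y8 || !y4 || y6) — y8 is true.
  11. (y8 || !y5 || y7) — y8 is true.
  12. (!y6 || !y8 || y5) — !y6 is true.
  13. (!y2 || y3) — y3 is true.
  14. (y6 || y2 || y3) — y2 is true.
  15. (!y1 || !y7) — !y7 is true.
  16. (y4 || y2 || !y5) — y2 is true.
  17. (y8 || !y4) — y8 is true.
  18. (!y4 || y3) — y3 is true.
  19. (!y6 || y2 || !y1) — y2 is true.
  20. (y7 || !y6) — !y6 is true.
  21. (!y5 || y3 || !y6) — y3 is true.
  22. (!y7 || y3) — !y7 is true.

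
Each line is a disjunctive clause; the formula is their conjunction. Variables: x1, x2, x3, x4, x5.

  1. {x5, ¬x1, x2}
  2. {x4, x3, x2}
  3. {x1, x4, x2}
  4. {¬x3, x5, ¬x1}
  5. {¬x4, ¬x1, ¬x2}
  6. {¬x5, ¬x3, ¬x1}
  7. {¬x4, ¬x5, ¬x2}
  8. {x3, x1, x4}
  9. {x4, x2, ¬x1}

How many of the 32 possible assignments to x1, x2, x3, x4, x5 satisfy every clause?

11

Split on x1, then x2.
  x1=1, x2=1: remaining (x3,x4,x5) ∈ {(0,0,0); (0,0,1)} — 2.
  x1=1, x2=0: remaining (x3,x4,x5) ∈ {(0,1,1)} — 1.
  x1=0, x2=1: remaining (x3,x4,x5) ∈ {(0,1,0); (1,0,0); (1,0,1); (1,1,0)} — 4.
  x1=0, x2=0: remaining (x3,x4,x5) ∈ {(0,1,0); (0,1,1); (1,1,0); (1,1,1)} — 4.
Total: 2 + 1 + 4 + 4 = 11.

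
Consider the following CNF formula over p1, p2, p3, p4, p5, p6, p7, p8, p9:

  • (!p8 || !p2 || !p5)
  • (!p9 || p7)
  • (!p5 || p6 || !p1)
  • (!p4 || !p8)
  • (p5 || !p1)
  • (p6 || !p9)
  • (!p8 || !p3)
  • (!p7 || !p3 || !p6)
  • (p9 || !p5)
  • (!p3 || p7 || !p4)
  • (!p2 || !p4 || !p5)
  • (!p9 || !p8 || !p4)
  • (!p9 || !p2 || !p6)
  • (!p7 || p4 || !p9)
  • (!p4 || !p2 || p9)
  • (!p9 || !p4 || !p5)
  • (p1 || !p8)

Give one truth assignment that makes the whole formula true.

p1=0, p2=1, p3=0, p4=0, p5=0, p6=0, p7=1, p8=0, p9=0

p3 occurs only negated in the remaining clauses — set p3 = False.
Pure literal: p8 appears only negated; assign p8 = False.
Set p1 = False and propagate.
For the remaining variables, p2 = True, p4 = False, p5 = False, p6 = False, p7 = True, p9 = False works.
Every clause has at least one true literal under this assignment.
Check each clause:
  1. (!p5 || !p8 || !p2) — !p8 is true.
  2. (!p9 || p7) — !p9 is true.
  3. (p6 || !p1 || !p5) — !p5 is true.
  4. (!p8 || !p4) — !p8 is true.
  5. (p5 || !p1) — !p1 is true.
  6. (!p9 || p6) — !p9 is true.
  7. (!p8 || !p3) — !p8 is true.
  8. (!p3 || !p7 || !p6) — !p6 is true.
  9. (p9 || !p5) — !p5 is true.
  10. (p7 || !p3 || !p4) — !p4 is true.
  11. (!p2 || !p4 || !p5) — !p5 is true.
  12. (!p8 || !p9 || !p4) — !p8 is true.
  13. (!p6 || !p2 || !p9) — !p6 is true.
  14. (!p7 || !p9 || p4) — !p9 is true.
  15. (p9 || !p2 || !p4) — !p4 is true.
  16. (!p9 || !p5 || !p4) — !p5 is true.
  17. (!p8 || p1) — !p8 is true.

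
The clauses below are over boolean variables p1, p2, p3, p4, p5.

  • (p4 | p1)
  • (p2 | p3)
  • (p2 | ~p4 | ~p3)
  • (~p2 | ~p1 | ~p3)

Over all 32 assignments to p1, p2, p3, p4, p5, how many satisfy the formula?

10

Case analysis on p2 and p3:
  p2=T, p3=T: remaining (p1,p4,p5) ∈ {(F,T,F); (F,T,T)} — 2.
  p2=T, p3=F: p5 free; 3 ways for (p1,p4) × 2^1 = 6.
  p2=F, p3=T: remaining (p1,p4,p5) ∈ {(T,F,F); (T,F,T)} — 2.
  p2=F, p3=F: a clause becomes empty — 0.
Total: 2 + 6 + 2 + 0 = 10.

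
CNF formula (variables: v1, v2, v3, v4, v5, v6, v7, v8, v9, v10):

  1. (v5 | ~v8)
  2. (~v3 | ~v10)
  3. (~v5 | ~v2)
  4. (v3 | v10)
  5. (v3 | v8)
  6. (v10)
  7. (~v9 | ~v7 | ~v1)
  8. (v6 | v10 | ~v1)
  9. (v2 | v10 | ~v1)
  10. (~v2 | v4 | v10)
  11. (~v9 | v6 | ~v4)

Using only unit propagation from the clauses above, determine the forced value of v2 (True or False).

Unit clause (v10) sets v10 = True.
(~v3 | ~v10): since v10 = True, the clause reduces to (~v3). v3 = False.
From (v8 | v3) and v3 = False: v8 = True.
From (v5 | ~v8) and v8 = True: v5 = True.
(~v2 | ~v5) with v5 = True leaves only ~v2, so v2 = False.

False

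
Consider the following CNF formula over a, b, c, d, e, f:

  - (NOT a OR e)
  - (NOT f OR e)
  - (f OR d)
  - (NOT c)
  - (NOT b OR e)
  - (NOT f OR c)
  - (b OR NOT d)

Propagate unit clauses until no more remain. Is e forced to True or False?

True

(NOT c) is a unit clause: c = False.
(c OR NOT f): since c = False, the clause reduces to (NOT f). f = False.
From (f OR d) and f = False: d = True.
(NOT d OR b) with d = True leaves only b, so b = True.
From (NOT b OR e) and b = True: e = True.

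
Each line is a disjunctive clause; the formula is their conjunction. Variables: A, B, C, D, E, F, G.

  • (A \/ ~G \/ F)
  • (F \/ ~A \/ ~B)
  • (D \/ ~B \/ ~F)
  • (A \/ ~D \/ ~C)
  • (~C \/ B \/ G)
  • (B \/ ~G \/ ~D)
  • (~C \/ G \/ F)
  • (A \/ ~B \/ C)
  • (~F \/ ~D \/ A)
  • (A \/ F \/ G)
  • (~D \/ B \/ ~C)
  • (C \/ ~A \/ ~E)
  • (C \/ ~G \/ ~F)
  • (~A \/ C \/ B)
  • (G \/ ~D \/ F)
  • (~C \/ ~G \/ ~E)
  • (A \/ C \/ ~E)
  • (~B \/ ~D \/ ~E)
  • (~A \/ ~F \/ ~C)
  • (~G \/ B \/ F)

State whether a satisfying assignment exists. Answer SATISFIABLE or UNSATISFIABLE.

SATISFIABLE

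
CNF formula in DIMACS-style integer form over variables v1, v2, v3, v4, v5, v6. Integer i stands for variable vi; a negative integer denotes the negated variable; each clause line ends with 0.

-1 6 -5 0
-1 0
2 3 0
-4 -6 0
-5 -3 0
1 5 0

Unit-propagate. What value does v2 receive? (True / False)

(NOT v1) stands alone — v1 = False.
In (v1 OR v5), v1 is now false; v5 must hold, so v5 = True.
From (NOT v3 OR NOT v5) and v5 = True: v3 = False.
(v3 OR v2): since v3 = False, the clause reduces to (v2). v2 = True.

True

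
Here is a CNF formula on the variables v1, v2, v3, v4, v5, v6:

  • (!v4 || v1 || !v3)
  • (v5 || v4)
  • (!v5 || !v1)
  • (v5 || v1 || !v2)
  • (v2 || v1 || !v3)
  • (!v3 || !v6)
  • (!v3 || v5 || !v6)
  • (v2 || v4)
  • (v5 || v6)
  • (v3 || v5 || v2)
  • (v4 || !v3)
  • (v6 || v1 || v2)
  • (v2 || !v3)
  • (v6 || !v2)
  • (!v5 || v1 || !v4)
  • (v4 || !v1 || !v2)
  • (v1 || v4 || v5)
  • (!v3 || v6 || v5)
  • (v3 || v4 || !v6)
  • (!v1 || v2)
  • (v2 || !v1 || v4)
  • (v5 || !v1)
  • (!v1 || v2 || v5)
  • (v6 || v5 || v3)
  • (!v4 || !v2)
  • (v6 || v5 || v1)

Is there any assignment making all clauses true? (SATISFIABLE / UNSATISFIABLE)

v1 = True:
  propagation gives v5=False; an empty clause results — contradiction.
v1 = False:
  v3 = True:
    propagation gives v4=False; an empty clause results — contradiction.
  v3 = False:
    v5 = True:
      propagation gives v4=False, v2=True, v6=True; contradiction.
    v5 = False:
      propagation gives v4=True, v2=False; contradiction.
Every branch closes, so no satisfying assignment exists.

UNSATISFIABLE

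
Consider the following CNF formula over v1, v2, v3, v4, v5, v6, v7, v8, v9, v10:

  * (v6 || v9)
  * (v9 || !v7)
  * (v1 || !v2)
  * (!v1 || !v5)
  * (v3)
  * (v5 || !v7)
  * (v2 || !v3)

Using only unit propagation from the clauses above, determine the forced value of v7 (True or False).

False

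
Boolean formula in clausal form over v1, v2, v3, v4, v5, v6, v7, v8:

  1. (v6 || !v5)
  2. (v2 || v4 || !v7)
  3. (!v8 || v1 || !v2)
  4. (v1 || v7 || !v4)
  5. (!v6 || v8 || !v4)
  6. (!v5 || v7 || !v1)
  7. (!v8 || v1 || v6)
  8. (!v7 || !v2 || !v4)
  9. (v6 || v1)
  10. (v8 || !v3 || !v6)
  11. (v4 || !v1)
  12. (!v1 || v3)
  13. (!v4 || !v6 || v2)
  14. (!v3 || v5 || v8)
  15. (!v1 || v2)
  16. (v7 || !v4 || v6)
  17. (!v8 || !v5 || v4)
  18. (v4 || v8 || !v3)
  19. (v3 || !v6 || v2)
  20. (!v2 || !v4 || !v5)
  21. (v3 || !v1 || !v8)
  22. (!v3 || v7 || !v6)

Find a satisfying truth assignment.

v1=F, v2=T, v3=F, v4=F, v5=F, v6=T, v7=F, v8=F

Check each clause:
  1. (!v5 || v6) — !v5 is true.
  2. (v4 || !v7 || v2) — !v7 is true.
  3. (!v2 || !v8 || v1) — !v8 is true.
  4. (v1 || !v4 || v7) — !v4 is true.
  5. (!v6 || v8 || !v4) — !v4 is true.
  6. (!v5 || v7 || !v1) — !v5 is true.
  7. (!v8 || v1 || v6) — !v8 is true.
  8. (!v7 || !v2 || !v4) — !v7 is true.
  9. (v1 || v6) — v6 is true.
  10. (!v3 || v8 || !v6) — !v3 is true.
  11. (v4 || !v1) — !v1 is true.
  12. (v3 || !v1) — !v1 is true.
  13. (!v6 || !v4 || v2) — v2 is true.
  14. (v8 || v5 || !v3) — !v3 is true.
  15. (v2 || !v1) — v2 is true.
  16. (!v4 || v7 || v6) — !v4 is true.
  17. (v4 || !v8 || !v5) — !v8 is true.
  18. (v8 || !v3 || v4) — !v3 is true.
  19. (v3 || !v6 || v2) — v2 is true.
  20. (!v5 || !v2 || !v4) — !v5 is true.
  21. (v3 || !v1 || !v8) — !v8 is true.
  22. (v7 || !v6 || !v3) — !v3 is true.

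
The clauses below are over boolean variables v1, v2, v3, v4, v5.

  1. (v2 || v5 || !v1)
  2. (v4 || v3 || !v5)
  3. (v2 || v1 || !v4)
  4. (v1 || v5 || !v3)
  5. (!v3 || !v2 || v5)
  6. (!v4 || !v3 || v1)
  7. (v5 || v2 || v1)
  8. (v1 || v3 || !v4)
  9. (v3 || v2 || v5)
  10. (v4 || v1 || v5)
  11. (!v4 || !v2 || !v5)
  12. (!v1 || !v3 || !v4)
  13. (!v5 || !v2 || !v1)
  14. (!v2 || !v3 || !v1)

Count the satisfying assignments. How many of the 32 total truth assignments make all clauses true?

6

The models are:
  v1=0 v2=0 v3=1 v4=0 v5=1
  v1=0 v2=1 v3=1 v4=0 v5=1
  v1=1 v2=0 v3=0 v4=1 v5=1
  v1=1 v2=0 v3=1 v4=0 v5=1
  v1=1 v2=1 v3=0 v4=0 v5=0
  v1=1 v2=1 v3=0 v4=1 v5=0
Count: 6.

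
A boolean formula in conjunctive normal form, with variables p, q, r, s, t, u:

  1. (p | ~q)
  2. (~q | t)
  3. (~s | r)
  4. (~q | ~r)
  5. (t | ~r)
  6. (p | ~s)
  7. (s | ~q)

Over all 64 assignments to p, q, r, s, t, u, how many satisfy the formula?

Split on q, then r.
  q=T, r=T: a clause becomes empty — 0.
  q=T, r=F: a clause becomes empty — 0.
  q=F, r=T: u free; 3 ways for (p,s,t) × 2^1 = 6.
  q=F, r=F: forces s=F; p, t, u free → 2^3 = 8.
Total: 0 + 0 + 6 + 8 = 14.

14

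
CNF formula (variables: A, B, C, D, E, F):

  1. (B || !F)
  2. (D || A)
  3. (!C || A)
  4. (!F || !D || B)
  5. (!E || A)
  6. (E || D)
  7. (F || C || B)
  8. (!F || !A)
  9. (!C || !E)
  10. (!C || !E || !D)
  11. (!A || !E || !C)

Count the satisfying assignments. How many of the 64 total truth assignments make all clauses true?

The models are:
  A=F B=T C=F D=T E=F F=F
  A=F B=T C=F D=T E=F F=T
  A=T B=F C=T D=T E=F F=F
  A=T B=T C=F D=F E=T F=F
  A=T B=T C=F D=T E=F F=F
  A=T B=T C=F D=T E=T F=F
  A=T B=T C=T D=T E=F F=F
That's 7 in total.

7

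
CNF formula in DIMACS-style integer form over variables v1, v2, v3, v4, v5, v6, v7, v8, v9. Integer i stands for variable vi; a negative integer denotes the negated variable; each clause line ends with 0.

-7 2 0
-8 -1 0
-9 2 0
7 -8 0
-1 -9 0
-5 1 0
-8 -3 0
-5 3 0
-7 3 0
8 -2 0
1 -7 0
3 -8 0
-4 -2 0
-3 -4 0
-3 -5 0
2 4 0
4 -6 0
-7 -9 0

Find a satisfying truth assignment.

v1=True, v2=False, v3=False, v4=True, v5=False, v6=False, v7=False, v8=False, v9=False

v5 occurs only negated in the remaining clauses — set v5 = False.
Pure literal: v6 appears only negated; assign v6 = False.
Branch on v1: take v1 = True.
  then v8 is forced to False.
  then v9 is forced to False.
  then v2 is forced to False.
  then v7 is forced to False.
  then v4 is forced to True.
  then v3 is forced to False.
Every clause has at least one true literal under this assignment.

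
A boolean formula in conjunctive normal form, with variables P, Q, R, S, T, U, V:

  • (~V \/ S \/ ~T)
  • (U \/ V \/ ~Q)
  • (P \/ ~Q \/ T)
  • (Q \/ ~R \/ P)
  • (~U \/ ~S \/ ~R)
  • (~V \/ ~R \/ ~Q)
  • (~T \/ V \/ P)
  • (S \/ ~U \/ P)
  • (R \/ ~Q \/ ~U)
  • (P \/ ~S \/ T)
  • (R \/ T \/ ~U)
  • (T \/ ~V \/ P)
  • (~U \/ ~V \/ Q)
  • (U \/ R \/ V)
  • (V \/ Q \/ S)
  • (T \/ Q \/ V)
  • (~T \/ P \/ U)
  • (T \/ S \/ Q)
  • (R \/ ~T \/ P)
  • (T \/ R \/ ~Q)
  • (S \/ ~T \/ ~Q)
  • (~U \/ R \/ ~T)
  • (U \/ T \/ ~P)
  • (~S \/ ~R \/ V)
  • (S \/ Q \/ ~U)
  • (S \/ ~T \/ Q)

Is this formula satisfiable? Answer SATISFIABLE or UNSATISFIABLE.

Branch on P: take P = True.
For the remaining variables, Q = True, R = False, S = True, T = True, U = False, V = True works.
Every clause has at least one true literal under this assignment.
So P=True, Q=True, R=False, S=True, T=True, U=False, V=True is a satisfying assignment.

SATISFIABLE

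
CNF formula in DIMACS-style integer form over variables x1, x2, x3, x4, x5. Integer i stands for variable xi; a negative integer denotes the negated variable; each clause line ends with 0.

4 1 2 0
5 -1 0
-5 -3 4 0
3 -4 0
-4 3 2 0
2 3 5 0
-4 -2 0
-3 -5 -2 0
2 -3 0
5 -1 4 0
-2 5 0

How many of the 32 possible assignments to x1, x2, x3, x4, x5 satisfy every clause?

3

Satisfying assignments:
  x1=F x2=T x3=F x4=F x5=T
  x1=T x2=F x3=F x4=F x5=T
  x1=T x2=T x3=F x4=F x5=T
Count: 3.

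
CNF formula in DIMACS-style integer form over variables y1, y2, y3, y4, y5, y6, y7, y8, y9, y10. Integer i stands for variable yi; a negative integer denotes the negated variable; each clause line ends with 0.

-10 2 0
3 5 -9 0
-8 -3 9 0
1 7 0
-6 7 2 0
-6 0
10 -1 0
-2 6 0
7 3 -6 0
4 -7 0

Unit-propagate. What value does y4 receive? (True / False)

True

(NOT y6) stands alone — y6 = False.
In (y6 OR NOT y2), y6 is now false; NOT y2 must hold, so y2 = False.
In (y2 OR NOT y10), y2 is now false; NOT y10 must hold, so y10 = False.
From (NOT y1 OR y10) and y10 = False: y1 = False.
(y1 OR y7) with y1 = False leaves only y7, so y7 = True.
(NOT y7 OR y4) with y7 = True leaves only y4, so y4 = True.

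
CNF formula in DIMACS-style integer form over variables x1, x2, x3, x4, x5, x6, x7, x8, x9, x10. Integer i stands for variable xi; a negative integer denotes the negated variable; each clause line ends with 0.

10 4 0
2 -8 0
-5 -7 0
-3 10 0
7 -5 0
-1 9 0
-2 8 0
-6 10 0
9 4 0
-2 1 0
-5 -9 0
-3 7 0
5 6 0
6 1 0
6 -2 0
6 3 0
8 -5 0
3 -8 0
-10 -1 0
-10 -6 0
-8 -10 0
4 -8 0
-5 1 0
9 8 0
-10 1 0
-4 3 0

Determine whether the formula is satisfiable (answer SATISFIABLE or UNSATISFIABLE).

UNSATISFIABLE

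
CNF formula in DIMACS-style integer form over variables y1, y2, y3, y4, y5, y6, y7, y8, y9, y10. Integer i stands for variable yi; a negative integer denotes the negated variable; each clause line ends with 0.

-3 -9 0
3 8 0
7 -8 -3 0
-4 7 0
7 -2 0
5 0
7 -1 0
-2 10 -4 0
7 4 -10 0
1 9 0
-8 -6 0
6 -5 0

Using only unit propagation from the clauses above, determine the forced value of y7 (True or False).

True

Unit clause (y5) sets y5 = True.
From (y6 || !y5) and y5 = True: y6 = True.
(!y6 || !y8) with y6 = True leaves only !y8, so y8 = False.
From (y8 || y3) and y8 = False: y3 = True.
(!y3 || !y9): since y3 = True, the clause reduces to (!y9). y9 = False.
In (y1 || y9), y9 is now false; y1 must hold, so y1 = True.
(!y1 || y7): since y1 = True, the clause reduces to (y7). y7 = True.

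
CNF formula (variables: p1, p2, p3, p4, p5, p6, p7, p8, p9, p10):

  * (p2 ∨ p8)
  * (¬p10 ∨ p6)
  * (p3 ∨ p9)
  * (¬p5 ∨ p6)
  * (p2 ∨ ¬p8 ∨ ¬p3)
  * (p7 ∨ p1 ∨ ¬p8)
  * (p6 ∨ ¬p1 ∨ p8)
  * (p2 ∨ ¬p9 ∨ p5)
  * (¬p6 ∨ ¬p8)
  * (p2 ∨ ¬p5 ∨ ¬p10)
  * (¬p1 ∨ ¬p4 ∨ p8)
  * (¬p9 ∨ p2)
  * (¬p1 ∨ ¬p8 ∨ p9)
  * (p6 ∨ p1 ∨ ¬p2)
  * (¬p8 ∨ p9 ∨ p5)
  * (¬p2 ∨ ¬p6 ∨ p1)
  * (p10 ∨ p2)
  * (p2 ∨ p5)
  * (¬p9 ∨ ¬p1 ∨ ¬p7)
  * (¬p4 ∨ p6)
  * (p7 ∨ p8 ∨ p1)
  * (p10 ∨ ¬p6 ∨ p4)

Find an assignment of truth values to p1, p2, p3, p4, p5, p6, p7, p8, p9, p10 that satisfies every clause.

p1=True, p2=True, p3=False, p4=False, p5=True, p6=True, p7=False, p8=False, p9=True, p10=True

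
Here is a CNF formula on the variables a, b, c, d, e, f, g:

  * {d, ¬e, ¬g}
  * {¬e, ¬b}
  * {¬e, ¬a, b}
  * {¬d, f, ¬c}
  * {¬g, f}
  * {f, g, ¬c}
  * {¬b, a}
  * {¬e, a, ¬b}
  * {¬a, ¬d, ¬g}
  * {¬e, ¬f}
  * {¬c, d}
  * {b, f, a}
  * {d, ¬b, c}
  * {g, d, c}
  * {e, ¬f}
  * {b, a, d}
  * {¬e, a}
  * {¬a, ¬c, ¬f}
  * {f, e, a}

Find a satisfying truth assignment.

a=T, b=T, c=F, d=T, e=F, f=F, g=F

Branch on a: take a = True.
Set b = True and propagate.
  then e is forced to False.
  then f is forced to False.
  then g is forced to False.
  then c is forced to False.
  then d is forced to True.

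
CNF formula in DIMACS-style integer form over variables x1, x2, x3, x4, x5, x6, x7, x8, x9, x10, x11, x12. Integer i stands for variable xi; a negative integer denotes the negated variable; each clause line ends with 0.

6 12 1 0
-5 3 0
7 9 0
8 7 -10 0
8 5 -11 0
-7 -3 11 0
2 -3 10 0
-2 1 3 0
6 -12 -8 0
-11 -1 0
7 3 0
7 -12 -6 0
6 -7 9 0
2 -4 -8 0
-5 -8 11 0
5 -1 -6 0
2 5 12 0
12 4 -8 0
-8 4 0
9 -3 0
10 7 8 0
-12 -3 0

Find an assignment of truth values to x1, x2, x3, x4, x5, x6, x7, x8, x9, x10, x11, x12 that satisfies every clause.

x9 occurs only positively in the remaining clauses — set x9 = True.
Try x1 = True.
  then x11 is forced to False.
Set x2 = True and propagate.
Branch on x3: take x3 = False.
  then x5 is forced to False.
  then x7 is forced to True.
  then x6 is forced to False.
The remaining clauses are satisfied by x4 = True, x8 = True, x10 = True, x12 = False.
Every clause has at least one true literal under this assignment.

x1 = True  x2 = True  x3 = False  x4 = True  x5 = False  x6 = False  x7 = True  x8 = True  x9 = True  x10 = True  x11 = False  x12 = False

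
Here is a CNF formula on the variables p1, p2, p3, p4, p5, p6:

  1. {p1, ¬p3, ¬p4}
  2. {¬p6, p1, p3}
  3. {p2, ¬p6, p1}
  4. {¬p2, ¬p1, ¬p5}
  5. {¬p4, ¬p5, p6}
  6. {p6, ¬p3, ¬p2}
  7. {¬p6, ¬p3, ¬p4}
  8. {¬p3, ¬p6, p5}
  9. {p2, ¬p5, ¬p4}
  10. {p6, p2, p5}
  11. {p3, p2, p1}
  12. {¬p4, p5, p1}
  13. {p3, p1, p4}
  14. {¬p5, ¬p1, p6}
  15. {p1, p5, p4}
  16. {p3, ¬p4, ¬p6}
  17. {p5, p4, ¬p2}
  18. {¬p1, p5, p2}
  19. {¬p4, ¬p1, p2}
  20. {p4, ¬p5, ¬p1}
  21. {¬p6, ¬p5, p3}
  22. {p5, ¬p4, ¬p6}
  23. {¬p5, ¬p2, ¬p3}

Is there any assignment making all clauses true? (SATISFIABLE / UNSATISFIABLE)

SATISFIABLE

Set p1 = True and propagate.
For the remaining variables, p2 = True, p3 = False, p4 = True, p5 = False, p6 = False works.
So p1 = True, p2 = True, p3 = False, p4 = True, p5 = False, p6 = False is a satisfying assignment.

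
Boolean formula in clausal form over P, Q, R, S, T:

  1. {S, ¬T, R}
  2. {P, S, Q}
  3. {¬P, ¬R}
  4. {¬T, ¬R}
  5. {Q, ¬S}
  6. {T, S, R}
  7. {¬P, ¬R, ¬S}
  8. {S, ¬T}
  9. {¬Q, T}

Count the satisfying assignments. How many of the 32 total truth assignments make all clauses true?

2

The models are:
  P=0 Q=1 R=0 S=1 T=1
  P=1 Q=1 R=0 S=1 T=1
That's 2 in total.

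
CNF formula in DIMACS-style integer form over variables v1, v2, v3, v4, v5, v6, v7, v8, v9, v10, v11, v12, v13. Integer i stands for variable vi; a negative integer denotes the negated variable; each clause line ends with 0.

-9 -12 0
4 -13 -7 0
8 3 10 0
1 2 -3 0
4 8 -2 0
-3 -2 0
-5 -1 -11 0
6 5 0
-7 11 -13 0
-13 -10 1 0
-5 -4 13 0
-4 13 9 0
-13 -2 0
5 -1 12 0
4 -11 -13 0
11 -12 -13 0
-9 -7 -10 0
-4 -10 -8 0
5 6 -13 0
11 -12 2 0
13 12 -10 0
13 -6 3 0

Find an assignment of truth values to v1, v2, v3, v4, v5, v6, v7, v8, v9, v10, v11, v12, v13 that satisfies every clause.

v1=F, v2=F, v3=F, v4=F, v5=T, v6=F, v7=F, v8=T, v9=F, v10=F, v11=T, v12=F, v13=F

v7 occurs only negated in the remaining clauses — set v7 = False.
Branch on v1: take v1 = False.
For the remaining variables, v2 = False, v3 = False, v4 = False, v5 = True, v6 = False, v8 = True, v9 = False, v10 = False, v11 = True, v12 = False, v13 = False works.
Check each clause:
  1. (~v9 | ~v12) — ~v12 is true.
  2. (~v13 | ~v7 | v4) — ~v7 is true.
  3. (v10 | v8 | v3) — v8 is true.
  4. (v1 | ~v3 | v2) — ~v3 is true.
  5. (~v2 | v4 | v8) — v8 is true.
  6. (~v2 | ~v3) — ~v3 is true.
  7. (~v5 | ~v1 | ~v11) — ~v1 is true.
  8. (v6 | v5) — v5 is true.
  9. (~v13 | ~v7 | v11) — ~v7 is true.
  10. (v1 | ~v10 | ~v13) — ~v13 is true.
  11. (v13 | ~v5 | ~v4) — ~v4 is true.
  12. (v9 | v13 | ~v4) — ~v4 is true.
  13. (~v13 | ~v2) — ~v13 is true.
  14. (~v1 | v12 | v5) — v5 is true.
  15. (~v11 | ~v13 | v4) — ~v13 is true.
  16. (~v12 | ~v13 | v11) — v11 is true.
  17. (~v7 | ~v9 | ~v10) — ~v7 is true.
  18. (~v10 | ~v8 | ~v4) — ~v4 is true.
  19. (v5 | ~v13 | v6) — ~v13 is true.
  20. (v11 | v2 | ~v12) — v11 is true.
  21. (v13 | v12 | ~v10) — ~v10 is true.
  22. (v13 | v3 | ~v6) — ~v6 is true.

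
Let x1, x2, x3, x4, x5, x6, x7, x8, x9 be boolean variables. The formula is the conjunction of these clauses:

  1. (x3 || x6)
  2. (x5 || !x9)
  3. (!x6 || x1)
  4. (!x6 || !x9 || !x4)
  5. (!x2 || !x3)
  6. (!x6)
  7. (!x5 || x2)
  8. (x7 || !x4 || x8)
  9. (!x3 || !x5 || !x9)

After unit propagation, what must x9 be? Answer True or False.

False

(!x6) stands alone — x6 = False.
(x6 || x3) with x6 = False leaves only x3, so x3 = True.
(!x2 || !x3) with x3 = True leaves only !x2, so x2 = False.
(!x5 || x2): since x2 = False, the clause reduces to (!x5). x5 = False.
(!x9 || x5): since x5 = False, the clause reduces to (!x9). x9 = False.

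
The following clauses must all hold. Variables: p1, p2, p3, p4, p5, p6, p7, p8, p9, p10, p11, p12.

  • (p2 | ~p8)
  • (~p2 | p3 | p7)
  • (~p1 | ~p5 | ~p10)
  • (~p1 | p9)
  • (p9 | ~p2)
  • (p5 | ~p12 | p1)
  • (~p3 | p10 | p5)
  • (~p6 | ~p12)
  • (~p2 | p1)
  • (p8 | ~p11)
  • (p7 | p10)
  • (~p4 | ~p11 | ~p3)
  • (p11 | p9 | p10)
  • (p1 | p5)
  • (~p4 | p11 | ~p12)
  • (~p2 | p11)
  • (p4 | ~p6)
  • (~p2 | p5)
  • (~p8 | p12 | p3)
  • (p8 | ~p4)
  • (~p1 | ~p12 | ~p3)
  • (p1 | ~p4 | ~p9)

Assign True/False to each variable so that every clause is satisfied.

p1=F  p2=F  p3=F  p4=F  p5=T  p6=F  p7=F  p8=F  p9=F  p10=T  p11=F  p12=T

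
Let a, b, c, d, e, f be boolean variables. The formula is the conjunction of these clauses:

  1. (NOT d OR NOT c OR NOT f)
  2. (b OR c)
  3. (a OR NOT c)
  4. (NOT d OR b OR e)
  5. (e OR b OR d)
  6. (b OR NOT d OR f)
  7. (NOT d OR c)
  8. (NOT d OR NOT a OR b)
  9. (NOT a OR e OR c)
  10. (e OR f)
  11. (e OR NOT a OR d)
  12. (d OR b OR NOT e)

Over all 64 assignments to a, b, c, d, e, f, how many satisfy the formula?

Satisfying assignments:
  a=F b=T c=F d=F e=F f=T
  a=F b=T c=F d=F e=T f=F
  a=F b=T c=F d=F e=T f=T
  a=T b=T c=F d=F e=T f=F
  a=T b=T c=F d=F e=T f=T
  a=T b=T c=T d=F e=T f=F
  a=T b=T c=T d=F e=T f=T
  a=T b=T c=T d=T e=T f=F
That's 8 in total.

8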